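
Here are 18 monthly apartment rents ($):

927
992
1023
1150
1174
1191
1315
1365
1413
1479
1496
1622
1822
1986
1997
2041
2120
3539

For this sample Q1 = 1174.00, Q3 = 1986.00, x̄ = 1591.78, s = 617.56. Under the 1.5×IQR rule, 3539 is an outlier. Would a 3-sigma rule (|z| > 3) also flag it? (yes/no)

yes

z = (3539 − 1591.78) / 617.56 = 3.15.
|z| = 3.15 > 3.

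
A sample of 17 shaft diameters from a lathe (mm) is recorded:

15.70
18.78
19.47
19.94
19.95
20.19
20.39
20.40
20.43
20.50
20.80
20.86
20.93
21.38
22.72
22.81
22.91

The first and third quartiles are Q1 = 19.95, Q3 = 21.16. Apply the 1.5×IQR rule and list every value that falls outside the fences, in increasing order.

15.70

IQR = Q3 − Q1 = 21.16 − 19.95 = 1.21.
Lower fence = Q1 − 1.5·IQR = 19.95 − 1.815 = 18.135.
Upper fence = Q3 + 1.5·IQR = 21.16 + 1.815 = 22.975.
15.70 < 18.135 → outlier.
All remaining values lie within [18.135, 22.975].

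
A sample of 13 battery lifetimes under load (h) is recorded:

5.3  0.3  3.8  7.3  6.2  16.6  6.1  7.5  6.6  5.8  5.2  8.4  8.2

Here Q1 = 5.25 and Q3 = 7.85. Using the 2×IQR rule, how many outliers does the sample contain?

1

IQR = 2.60; fences at 5.25 − 5.20 = 0.05 and 7.85 + 5.20 = 13.05.
Outside the cutoffs: 16.6.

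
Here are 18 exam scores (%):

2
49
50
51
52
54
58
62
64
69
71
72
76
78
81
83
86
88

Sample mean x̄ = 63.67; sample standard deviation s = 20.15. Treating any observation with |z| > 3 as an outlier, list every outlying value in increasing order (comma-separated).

2

Cutoffs at x̄ ± 3s: 63.67 ± 3·20.15 = [3.22, 124.12].
2: z = -3.06, |z| > 3 → outlier.
Every other value lies within [3.22, 124.12].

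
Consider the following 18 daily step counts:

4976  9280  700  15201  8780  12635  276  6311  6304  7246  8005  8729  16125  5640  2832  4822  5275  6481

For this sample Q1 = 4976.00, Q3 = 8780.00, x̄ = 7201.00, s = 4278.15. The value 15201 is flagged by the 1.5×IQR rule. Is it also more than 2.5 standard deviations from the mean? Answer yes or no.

z = (15201 − 7201.00) / 4278.15 = 1.87.
|z| = 1.87 ≤ 2.5.

no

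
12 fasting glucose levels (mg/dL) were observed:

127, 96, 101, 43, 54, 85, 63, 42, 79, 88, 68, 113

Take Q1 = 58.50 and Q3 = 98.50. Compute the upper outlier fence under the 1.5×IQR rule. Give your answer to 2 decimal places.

158.50

IQR = Q3 − Q1 = 98.50 − 58.50 = 40.00.
Lower fence = Q1 − 1.5·IQR = 58.50 − 60.00 = -1.50.
Upper fence = Q3 + 1.5·IQR = 98.50 + 60.00 = 158.50.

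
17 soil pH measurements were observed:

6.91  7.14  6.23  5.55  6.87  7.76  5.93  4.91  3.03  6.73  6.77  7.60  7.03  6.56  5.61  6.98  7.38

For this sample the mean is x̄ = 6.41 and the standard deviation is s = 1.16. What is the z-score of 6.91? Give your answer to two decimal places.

0.43

z = (6.91 − 6.41) / 1.16 = 0.43.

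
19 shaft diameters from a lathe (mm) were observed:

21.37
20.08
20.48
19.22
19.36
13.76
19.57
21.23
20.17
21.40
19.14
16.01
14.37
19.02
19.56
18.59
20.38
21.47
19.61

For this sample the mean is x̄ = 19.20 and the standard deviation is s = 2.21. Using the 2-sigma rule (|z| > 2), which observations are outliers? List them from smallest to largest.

Cutoffs at x̄ ± 2s: 19.20 ± 2·2.21 = [14.78, 23.62].
13.76: z = -2.46, |z| > 2 → outlier.
14.37: z = -2.19, |z| > 2 → outlier.
Every other value lies within [14.78, 23.62].

13.76, 14.37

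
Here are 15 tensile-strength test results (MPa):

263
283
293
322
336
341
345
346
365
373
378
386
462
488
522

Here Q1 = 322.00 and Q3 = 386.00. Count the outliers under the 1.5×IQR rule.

IQR = 64.00; fences at 322.00 − 96.00 = 226.00 and 386.00 + 96.00 = 482.00.
Outside the cutoffs: 488, 522.

2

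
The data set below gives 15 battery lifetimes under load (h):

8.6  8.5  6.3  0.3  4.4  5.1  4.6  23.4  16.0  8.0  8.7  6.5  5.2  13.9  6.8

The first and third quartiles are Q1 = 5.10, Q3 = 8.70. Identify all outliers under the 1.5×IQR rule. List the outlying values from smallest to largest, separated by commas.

16.0, 23.4

IQR = Q3 − Q1 = 8.70 − 5.10 = 3.60.
Lower fence = Q1 − 1.5·IQR = 5.10 − 5.40 = -0.30.
Upper fence = Q3 + 1.5·IQR = 8.70 + 5.40 = 14.10.
16.0 > 14.10 → outlier.
23.4 > 14.10 → outlier.
All remaining values lie within [-0.30, 14.10].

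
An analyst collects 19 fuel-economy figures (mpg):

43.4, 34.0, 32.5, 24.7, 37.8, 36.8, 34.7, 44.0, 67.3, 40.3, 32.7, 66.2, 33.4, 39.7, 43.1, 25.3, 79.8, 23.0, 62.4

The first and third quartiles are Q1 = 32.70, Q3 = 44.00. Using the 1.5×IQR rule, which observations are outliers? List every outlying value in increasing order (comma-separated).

62.4, 66.2, 67.3, 79.8

IQR = Q3 − Q1 = 44.00 − 32.70 = 11.30.
Lower fence = Q1 − 1.5·IQR = 32.70 − 16.95 = 15.75.
Upper fence = Q3 + 1.5·IQR = 44.00 + 16.95 = 60.95.
62.4 > 60.95 → outlier.
66.2 > 60.95 → outlier.
67.3 > 60.95 → outlier.
79.8 > 60.95 → outlier.
All remaining values lie within [15.75, 60.95].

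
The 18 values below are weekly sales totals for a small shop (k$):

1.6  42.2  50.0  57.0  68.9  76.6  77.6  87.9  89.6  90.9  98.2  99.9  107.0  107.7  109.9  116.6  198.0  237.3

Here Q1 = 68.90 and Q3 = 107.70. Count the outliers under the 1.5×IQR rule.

IQR = 38.80; fences at 68.90 − 58.20 = 10.70 and 107.70 + 58.20 = 165.90.
Outside the cutoffs: 1.6, 198.0, 237.3.

3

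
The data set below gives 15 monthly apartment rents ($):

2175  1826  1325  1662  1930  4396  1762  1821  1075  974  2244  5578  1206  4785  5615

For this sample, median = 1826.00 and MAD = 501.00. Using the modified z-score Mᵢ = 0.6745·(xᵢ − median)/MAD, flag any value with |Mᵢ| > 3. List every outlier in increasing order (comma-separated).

|Mᵢ| > 3 ⇔ |xᵢ − 1826.00| > 3·501.00/0.6745 = 2228.32.
So outliers lie outside [-402.32, 4054.32].
4396: M = 3.46 → outlier.
4785: M = 3.98 → outlier.
5578: M = 5.05 → outlier.
5615: M = 5.10 → outlier.

4396, 4785, 5578, 5615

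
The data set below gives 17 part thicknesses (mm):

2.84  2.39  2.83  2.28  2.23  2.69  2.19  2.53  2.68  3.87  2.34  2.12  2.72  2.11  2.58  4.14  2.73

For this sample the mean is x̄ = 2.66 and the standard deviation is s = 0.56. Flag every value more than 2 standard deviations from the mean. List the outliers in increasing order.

Cutoffs at x̄ ± 2s: 2.66 ± 2·0.56 = [1.54, 3.78].
3.87: z = 2.16, |z| > 2 → outlier.
4.14: z = 2.64, |z| > 2 → outlier.
Every other value lies within [1.54, 3.78].

3.87, 4.14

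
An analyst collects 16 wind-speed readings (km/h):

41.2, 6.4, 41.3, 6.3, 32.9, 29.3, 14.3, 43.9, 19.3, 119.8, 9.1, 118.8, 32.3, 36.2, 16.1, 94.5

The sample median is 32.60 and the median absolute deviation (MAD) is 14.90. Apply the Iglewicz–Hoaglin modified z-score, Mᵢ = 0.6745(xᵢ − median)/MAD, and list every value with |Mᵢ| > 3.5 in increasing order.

118.8, 119.8

|Mᵢ| > 3.5 ⇔ |xᵢ − 32.60| > 3.5·14.90/0.6745 = 77.32.
So outliers lie outside [-44.72, 109.92].
118.8: M = 3.90 → outlier.
119.8: M = 3.95 → outlier.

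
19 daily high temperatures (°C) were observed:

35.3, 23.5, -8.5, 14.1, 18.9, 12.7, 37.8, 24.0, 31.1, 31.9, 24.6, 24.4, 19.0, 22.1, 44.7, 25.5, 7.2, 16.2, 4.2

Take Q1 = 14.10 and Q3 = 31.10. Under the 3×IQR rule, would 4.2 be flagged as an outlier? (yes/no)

IQR = Q3 − Q1 = 31.10 − 14.10 = 17.00.
Lower fence = Q1 − 3·IQR = 14.10 − 51.00 = -36.90.
Upper fence = Q3 + 3·IQR = 31.10 + 51.00 = 82.10.
4.2 lies within [-36.90, 82.10].

no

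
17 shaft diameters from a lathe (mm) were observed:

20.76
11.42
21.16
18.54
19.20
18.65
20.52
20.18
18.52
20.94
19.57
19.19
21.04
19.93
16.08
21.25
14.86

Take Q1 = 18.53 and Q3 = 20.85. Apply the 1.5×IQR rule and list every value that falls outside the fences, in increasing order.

IQR = Q3 − Q1 = 20.85 − 18.53 = 2.32.
Lower fence = Q1 − 1.5·IQR = 18.53 − 3.48 = 15.05.
Upper fence = Q3 + 1.5·IQR = 20.85 + 3.48 = 24.33.
11.42 < 15.05 → outlier.
14.86 < 15.05 → outlier.
All remaining values lie within [15.05, 24.33].

11.42, 14.86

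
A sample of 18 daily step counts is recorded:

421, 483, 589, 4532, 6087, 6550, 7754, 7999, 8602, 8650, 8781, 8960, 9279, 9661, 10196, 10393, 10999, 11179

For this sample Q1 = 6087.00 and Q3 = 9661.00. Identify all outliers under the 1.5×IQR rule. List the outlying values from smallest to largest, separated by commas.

421, 483, 589

IQR = Q3 − Q1 = 9661.00 − 6087.00 = 3574.00.
Lower fence = Q1 − 1.5·IQR = 6087.00 − 5361.00 = 726.00.
Upper fence = Q3 + 1.5·IQR = 9661.00 + 5361.00 = 15022.00.
421 < 726.00 → outlier.
483 < 726.00 → outlier.
589 < 726.00 → outlier.
All remaining values lie within [726.00, 15022.00].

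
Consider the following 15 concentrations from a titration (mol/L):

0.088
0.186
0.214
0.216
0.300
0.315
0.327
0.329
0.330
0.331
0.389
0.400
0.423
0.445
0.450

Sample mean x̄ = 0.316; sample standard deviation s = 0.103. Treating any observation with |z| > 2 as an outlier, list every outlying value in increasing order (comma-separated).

Cutoffs at x̄ ± 2s: 0.316 ± 2·0.103 = [0.110, 0.522].
0.088: z = -2.21, |z| > 2 → outlier.
Every other value lies within [0.110, 0.522].

0.088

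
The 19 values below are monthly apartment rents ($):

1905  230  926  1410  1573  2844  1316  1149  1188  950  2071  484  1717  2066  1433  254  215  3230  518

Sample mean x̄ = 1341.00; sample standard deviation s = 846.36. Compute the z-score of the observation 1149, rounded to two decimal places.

z = (1149 − 1341.00) / 846.36 = -0.23.

-0.23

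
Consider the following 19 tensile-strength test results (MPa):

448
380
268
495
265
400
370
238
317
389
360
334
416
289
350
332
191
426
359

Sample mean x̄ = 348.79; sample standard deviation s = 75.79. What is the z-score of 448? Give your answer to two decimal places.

1.31

z = (448 − 348.79) / 75.79 = 1.31.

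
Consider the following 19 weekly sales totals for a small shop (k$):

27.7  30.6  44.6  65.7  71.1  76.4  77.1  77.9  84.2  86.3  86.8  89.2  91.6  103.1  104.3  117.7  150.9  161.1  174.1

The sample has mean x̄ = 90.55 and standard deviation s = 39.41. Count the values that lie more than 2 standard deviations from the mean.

Cutoffs: x̄ ± 2s = [11.73, 169.37].
Outside the cutoffs: 174.1.

1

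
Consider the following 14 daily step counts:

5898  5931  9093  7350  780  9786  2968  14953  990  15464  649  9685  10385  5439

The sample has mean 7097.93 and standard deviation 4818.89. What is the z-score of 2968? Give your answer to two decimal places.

z = (2968 − 7097.93) / 4818.89 = -0.86.

-0.86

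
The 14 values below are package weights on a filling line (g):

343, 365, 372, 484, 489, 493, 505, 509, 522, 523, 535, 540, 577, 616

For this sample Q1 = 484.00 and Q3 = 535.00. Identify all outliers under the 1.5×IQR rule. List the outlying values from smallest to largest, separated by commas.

343, 365, 372, 616

IQR = Q3 − Q1 = 535.00 − 484.00 = 51.00.
Lower fence = Q1 − 1.5·IQR = 484.00 − 76.50 = 407.50.
Upper fence = Q3 + 1.5·IQR = 535.00 + 76.50 = 611.50.
343 < 407.50 → outlier.
365 < 407.50 → outlier.
372 < 407.50 → outlier.
616 > 611.50 → outlier.
All remaining values lie within [407.50, 611.50].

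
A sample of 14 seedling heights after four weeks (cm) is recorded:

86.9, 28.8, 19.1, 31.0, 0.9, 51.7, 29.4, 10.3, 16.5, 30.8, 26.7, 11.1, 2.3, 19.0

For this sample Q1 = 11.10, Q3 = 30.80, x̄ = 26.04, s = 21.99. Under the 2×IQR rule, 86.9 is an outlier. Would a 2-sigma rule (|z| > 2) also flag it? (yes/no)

z = (86.9 − 26.04) / 21.99 = 2.77.
|z| = 2.77 > 2.

yes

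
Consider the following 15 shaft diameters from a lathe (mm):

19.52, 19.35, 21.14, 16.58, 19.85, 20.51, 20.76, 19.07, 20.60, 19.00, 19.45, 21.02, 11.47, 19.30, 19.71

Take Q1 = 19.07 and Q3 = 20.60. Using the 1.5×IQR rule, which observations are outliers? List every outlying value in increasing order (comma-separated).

IQR = Q3 − Q1 = 20.60 − 19.07 = 1.53.
Lower fence = Q1 − 1.5·IQR = 19.07 − 2.295 = 16.775.
Upper fence = Q3 + 1.5·IQR = 20.60 + 2.295 = 22.895.
11.47 < 16.775 → outlier.
16.58 < 16.775 → outlier.
All remaining values lie within [16.775, 22.895].

11.47, 16.58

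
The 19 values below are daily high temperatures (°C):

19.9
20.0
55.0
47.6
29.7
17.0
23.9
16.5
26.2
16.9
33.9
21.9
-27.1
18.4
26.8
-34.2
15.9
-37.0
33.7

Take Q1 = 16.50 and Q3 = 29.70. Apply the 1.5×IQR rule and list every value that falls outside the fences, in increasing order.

-37.0, -34.2, -27.1, 55.0

IQR = Q3 − Q1 = 29.70 − 16.50 = 13.20.
Lower fence = Q1 − 1.5·IQR = 16.50 − 19.80 = -3.30.
Upper fence = Q3 + 1.5·IQR = 29.70 + 19.80 = 49.50.
-37.0 < -3.30 → outlier.
-34.2 < -3.30 → outlier.
-27.1 < -3.30 → outlier.
55.0 > 49.50 → outlier.
All remaining values lie within [-3.30, 49.50].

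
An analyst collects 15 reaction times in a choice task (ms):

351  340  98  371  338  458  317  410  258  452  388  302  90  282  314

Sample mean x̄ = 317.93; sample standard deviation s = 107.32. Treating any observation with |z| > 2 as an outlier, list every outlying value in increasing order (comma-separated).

90, 98

Cutoffs at x̄ ± 2s: 317.93 ± 2·107.32 = [103.29, 532.57].
90: z = -2.12, |z| > 2 → outlier.
98: z = -2.05, |z| > 2 → outlier.
Every other value lies within [103.29, 532.57].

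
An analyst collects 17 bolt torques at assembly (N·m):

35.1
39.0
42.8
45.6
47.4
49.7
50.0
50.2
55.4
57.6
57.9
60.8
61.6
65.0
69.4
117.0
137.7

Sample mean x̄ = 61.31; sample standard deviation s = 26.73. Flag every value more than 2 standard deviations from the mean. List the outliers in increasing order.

117.0, 137.7

Cutoffs at x̄ ± 2s: 61.31 ± 2·26.73 = [7.85, 114.77].
117.0: z = 2.08, |z| > 2 → outlier.
137.7: z = 2.86, |z| > 2 → outlier.
Every other value lies within [7.85, 114.77].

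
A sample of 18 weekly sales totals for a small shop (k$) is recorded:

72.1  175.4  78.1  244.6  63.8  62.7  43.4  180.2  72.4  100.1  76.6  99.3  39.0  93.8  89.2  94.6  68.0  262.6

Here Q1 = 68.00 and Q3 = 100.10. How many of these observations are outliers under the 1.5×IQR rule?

4

IQR = 32.10; fences at 68.00 − 48.15 = 19.85 and 100.10 + 48.15 = 148.25.
Outside the cutoffs: 175.4, 180.2, 244.6, 262.6.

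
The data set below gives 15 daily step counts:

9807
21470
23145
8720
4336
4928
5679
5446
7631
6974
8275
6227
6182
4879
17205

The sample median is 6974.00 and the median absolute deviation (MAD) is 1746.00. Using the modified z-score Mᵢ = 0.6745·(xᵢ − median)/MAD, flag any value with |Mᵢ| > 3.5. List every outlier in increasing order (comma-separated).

|Mᵢ| > 3.5 ⇔ |xᵢ − 6974.00| > 3.5·1746.00/0.6745 = 9060.04.
So outliers lie outside [-2086.04, 16034.04].
17205: M = 3.95 → outlier.
21470: M = 5.60 → outlier.
23145: M = 6.25 → outlier.

17205, 21470, 23145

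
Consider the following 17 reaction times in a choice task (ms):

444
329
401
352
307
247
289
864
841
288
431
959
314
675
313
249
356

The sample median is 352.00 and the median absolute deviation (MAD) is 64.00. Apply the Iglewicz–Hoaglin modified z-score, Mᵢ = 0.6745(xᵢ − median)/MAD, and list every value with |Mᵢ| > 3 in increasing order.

675, 841, 864, 959

|Mᵢ| > 3 ⇔ |xᵢ − 352.00| > 3·64.00/0.6745 = 284.66.
So outliers lie outside [67.34, 636.66].
675: M = 3.40 → outlier.
841: M = 5.15 → outlier.
864: M = 5.40 → outlier.
959: M = 6.40 → outlier.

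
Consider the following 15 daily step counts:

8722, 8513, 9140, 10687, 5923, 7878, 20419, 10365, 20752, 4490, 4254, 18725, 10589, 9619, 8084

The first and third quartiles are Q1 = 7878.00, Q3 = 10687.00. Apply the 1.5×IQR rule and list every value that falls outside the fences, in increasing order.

18725, 20419, 20752

IQR = Q3 − Q1 = 10687.00 − 7878.00 = 2809.00.
Lower fence = Q1 − 1.5·IQR = 7878.00 − 4213.50 = 3664.50.
Upper fence = Q3 + 1.5·IQR = 10687.00 + 4213.50 = 14900.50.
18725 > 14900.50 → outlier.
20419 > 14900.50 → outlier.
20752 > 14900.50 → outlier.
All remaining values lie within [3664.50, 14900.50].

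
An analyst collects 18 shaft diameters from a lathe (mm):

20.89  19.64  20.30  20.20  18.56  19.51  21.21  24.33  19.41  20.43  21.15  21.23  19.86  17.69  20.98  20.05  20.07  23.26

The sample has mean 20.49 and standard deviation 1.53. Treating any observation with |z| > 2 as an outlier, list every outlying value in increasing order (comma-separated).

Cutoffs at x̄ ± 2s: 20.49 ± 2·1.53 = [17.43, 23.55].
24.33: z = 2.51, |z| > 2 → outlier.
Every other value lies within [17.43, 23.55].

24.33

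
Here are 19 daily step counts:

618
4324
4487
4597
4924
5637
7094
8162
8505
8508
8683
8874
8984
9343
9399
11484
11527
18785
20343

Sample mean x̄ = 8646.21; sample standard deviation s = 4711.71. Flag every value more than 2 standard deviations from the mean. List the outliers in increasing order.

Cutoffs at x̄ ± 2s: 8646.21 ± 2·4711.71 = [-777.21, 18069.63].
18785: z = 2.15, |z| > 2 → outlier.
20343: z = 2.48, |z| > 2 → outlier.
Every other value lies within [-777.21, 18069.63].

18785, 20343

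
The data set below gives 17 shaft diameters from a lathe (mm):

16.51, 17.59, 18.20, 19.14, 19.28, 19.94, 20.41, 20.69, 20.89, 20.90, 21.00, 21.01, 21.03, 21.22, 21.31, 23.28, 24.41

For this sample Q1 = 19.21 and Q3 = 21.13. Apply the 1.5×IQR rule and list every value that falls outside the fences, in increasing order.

IQR = Q3 − Q1 = 21.13 − 19.21 = 1.92.
Lower fence = Q1 − 1.5·IQR = 19.21 − 2.88 = 16.33.
Upper fence = Q3 + 1.5·IQR = 21.13 + 2.88 = 24.01.
24.41 > 24.01 → outlier.
All remaining values lie within [16.33, 24.01].

24.41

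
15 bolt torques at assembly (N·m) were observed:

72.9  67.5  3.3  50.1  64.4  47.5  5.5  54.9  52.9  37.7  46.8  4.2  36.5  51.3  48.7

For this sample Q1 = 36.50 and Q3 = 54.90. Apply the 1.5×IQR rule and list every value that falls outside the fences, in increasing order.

3.3, 4.2, 5.5

IQR = Q3 − Q1 = 54.90 − 36.50 = 18.40.
Lower fence = Q1 − 1.5·IQR = 36.50 − 27.60 = 8.90.
Upper fence = Q3 + 1.5·IQR = 54.90 + 27.60 = 82.50.
3.3 < 8.90 → outlier.
4.2 < 8.90 → outlier.
5.5 < 8.90 → outlier.
All remaining values lie within [8.90, 82.50].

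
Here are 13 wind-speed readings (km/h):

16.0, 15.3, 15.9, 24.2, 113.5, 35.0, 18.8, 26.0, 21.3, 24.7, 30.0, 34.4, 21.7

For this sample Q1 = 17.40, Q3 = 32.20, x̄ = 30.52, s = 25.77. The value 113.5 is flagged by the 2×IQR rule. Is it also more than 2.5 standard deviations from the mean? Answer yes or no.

yes

z = (113.5 − 30.52) / 25.77 = 3.22.
|z| = 3.22 > 2.5.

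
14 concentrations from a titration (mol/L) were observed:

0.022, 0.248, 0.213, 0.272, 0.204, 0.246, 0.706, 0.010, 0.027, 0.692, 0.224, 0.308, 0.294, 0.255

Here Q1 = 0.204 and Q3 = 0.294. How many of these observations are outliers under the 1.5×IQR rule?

IQR = 0.090; fences at 0.204 − 0.135 = 0.069 and 0.294 + 0.135 = 0.429.
Outside the cutoffs: 0.010, 0.022, 0.027, 0.692, 0.706.

5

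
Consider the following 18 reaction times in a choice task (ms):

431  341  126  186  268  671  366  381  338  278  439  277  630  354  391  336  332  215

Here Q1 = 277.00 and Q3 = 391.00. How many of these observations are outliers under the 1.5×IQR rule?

2

IQR = 114.00; fences at 277.00 − 171.00 = 106.00 and 391.00 + 171.00 = 562.00.
Outside the cutoffs: 630, 671.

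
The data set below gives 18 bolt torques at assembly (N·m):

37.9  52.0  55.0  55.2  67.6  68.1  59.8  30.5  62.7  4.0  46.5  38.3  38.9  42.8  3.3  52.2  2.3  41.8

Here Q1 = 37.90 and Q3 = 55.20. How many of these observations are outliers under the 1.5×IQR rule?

IQR = 17.30; fences at 37.90 − 25.95 = 11.95 and 55.20 + 25.95 = 81.15.
Outside the cutoffs: 2.3, 3.3, 4.0.

3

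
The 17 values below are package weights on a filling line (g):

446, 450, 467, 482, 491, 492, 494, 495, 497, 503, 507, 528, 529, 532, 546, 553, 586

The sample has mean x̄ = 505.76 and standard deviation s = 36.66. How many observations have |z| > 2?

Cutoffs: x̄ ± 2s = [432.44, 579.08].
Outside the cutoffs: 586.

1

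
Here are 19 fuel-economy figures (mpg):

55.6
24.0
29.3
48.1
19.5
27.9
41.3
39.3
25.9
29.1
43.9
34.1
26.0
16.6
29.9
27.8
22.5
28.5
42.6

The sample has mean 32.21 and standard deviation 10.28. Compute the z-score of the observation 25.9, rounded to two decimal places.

z = (25.9 − 32.21) / 10.28 = -0.61.

-0.61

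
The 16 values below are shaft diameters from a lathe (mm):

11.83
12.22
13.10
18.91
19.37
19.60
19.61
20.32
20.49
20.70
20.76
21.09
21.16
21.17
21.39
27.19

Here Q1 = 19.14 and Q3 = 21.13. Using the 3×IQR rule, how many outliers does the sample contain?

IQR = 1.99; fences at 19.14 − 5.97 = 13.17 and 21.13 + 5.97 = 27.10.
Outside the cutoffs: 11.83, 12.22, 13.10, 27.19.

4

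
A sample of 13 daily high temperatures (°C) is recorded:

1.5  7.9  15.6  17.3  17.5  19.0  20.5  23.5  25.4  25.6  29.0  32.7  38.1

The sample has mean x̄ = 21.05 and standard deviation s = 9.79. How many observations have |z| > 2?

0

Cutoffs: x̄ ± 2s = [1.47, 40.63].
Every value lies within the cutoffs.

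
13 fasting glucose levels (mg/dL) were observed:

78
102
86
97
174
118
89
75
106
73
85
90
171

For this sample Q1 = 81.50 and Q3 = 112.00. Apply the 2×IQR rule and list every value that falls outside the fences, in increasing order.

IQR = Q3 − Q1 = 112.00 − 81.50 = 30.50.
Lower fence = Q1 − 2·IQR = 81.50 − 61.00 = 20.50.
Upper fence = Q3 + 2·IQR = 112.00 + 61.00 = 173.00.
174 > 173.00 → outlier.
All remaining values lie within [20.50, 173.00].

174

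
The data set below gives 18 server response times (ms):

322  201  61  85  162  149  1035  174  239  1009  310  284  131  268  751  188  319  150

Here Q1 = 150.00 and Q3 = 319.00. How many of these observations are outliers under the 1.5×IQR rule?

IQR = 169.00; fences at 150.00 − 253.50 = -103.50 and 319.00 + 253.50 = 572.50.
Outside the cutoffs: 751, 1009, 1035.

3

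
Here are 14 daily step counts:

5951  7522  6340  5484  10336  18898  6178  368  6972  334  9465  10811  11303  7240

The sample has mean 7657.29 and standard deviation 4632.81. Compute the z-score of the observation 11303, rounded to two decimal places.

0.79

z = (11303 − 7657.29) / 4632.81 = 0.79.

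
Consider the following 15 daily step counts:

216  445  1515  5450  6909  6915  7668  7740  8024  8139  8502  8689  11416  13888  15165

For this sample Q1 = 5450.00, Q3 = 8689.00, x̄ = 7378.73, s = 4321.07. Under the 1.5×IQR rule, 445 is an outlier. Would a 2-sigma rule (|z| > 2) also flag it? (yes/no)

z = (445 − 7378.73) / 4321.07 = -1.60.
|z| = 1.60 ≤ 2.

no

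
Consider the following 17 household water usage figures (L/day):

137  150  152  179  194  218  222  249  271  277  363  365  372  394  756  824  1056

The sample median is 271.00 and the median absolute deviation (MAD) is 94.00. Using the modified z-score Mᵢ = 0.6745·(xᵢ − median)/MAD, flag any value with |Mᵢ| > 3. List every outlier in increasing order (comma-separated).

|Mᵢ| > 3 ⇔ |xᵢ − 271.00| > 3·94.00/0.6745 = 418.09.
So outliers lie outside [-147.09, 689.09].
756: M = 3.48 → outlier.
824: M = 3.97 → outlier.
1056: M = 5.63 → outlier.

756, 824, 1056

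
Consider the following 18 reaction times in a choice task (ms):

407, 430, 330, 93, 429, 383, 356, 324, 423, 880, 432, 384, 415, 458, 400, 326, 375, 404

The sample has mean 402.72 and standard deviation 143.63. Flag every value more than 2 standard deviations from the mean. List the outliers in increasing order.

93, 880

Cutoffs at x̄ ± 2s: 402.72 ± 2·143.63 = [115.46, 689.98].
93: z = -2.16, |z| > 2 → outlier.
880: z = 3.32, |z| > 2 → outlier.
Every other value lies within [115.46, 689.98].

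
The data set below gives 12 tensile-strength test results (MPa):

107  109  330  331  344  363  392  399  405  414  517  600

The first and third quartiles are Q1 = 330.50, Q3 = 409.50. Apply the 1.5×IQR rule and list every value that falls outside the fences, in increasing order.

107, 109, 600

IQR = Q3 − Q1 = 409.50 − 330.50 = 79.00.
Lower fence = Q1 − 1.5·IQR = 330.50 − 118.50 = 212.00.
Upper fence = Q3 + 1.5·IQR = 409.50 + 118.50 = 528.00.
107 < 212.00 → outlier.
109 < 212.00 → outlier.
600 > 528.00 → outlier.
All remaining values lie within [212.00, 528.00].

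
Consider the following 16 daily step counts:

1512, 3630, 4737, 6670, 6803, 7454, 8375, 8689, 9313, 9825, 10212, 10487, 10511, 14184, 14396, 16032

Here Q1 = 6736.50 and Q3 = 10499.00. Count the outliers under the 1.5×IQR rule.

IQR = 3762.50; fences at 6736.50 − 5643.75 = 1092.75 and 10499.00 + 5643.75 = 16142.75.
Every value lies within the cutoffs.

0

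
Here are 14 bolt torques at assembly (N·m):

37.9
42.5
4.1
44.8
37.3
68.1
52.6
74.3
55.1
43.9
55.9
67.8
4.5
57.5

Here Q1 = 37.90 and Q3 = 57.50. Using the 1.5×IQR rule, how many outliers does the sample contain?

IQR = 19.60; fences at 37.90 − 29.40 = 8.50 and 57.50 + 29.40 = 86.90.
Outside the cutoffs: 4.1, 4.5.

2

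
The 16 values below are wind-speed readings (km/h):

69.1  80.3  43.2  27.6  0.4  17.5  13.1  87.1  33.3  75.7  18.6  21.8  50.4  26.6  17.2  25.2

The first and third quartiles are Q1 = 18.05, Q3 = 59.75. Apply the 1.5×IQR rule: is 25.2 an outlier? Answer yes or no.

IQR = Q3 − Q1 = 59.75 − 18.05 = 41.70.
Lower fence = Q1 − 1.5·IQR = 18.05 − 62.55 = -44.50.
Upper fence = Q3 + 1.5·IQR = 59.75 + 62.55 = 122.30.
25.2 lies within [-44.50, 122.30].

no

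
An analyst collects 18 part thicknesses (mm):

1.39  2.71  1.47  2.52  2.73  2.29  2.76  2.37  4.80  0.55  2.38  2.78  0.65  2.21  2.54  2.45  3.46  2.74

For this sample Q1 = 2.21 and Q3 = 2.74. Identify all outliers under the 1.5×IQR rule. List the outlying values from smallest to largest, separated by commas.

IQR = Q3 − Q1 = 2.74 − 2.21 = 0.53.
Lower fence = Q1 − 1.5·IQR = 2.21 − 0.795 = 1.415.
Upper fence = Q3 + 1.5·IQR = 2.74 + 0.795 = 3.535.
0.55 < 1.415 → outlier.
0.65 < 1.415 → outlier.
1.39 < 1.415 → outlier.
4.80 > 3.535 → outlier.
All remaining values lie within [1.415, 3.535].

0.55, 0.65, 1.39, 4.80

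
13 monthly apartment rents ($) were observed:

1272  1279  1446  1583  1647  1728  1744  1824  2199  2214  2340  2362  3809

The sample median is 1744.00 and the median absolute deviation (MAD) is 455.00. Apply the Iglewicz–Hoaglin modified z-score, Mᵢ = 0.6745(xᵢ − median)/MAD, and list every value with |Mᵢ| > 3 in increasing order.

|Mᵢ| > 3 ⇔ |xᵢ − 1744.00| > 3·455.00/0.6745 = 2023.72.
So outliers lie outside [-279.72, 3767.72].
3809: M = 3.06 → outlier.

3809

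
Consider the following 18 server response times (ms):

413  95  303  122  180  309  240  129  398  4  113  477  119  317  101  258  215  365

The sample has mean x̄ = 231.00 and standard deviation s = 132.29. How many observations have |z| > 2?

Cutoffs: x̄ ± 2s = [-33.58, 495.58].
Every value lies within the cutoffs.

0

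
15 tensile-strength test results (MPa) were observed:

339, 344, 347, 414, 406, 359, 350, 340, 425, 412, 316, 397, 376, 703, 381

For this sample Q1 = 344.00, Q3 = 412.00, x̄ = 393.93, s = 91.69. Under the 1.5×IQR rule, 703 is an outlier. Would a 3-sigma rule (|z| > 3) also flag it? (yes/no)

z = (703 − 393.93) / 91.69 = 3.37.
|z| = 3.37 > 3.

yes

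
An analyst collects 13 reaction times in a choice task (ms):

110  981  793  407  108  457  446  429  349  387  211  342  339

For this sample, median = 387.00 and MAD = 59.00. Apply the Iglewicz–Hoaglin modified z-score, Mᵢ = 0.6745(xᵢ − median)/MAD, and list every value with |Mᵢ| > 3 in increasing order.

108, 110, 793, 981

|Mᵢ| > 3 ⇔ |xᵢ − 387.00| > 3·59.00/0.6745 = 262.42.
So outliers lie outside [124.58, 649.42].
108: M = -3.19 → outlier.
110: M = -3.17 → outlier.
793: M = 4.64 → outlier.
981: M = 6.79 → outlier.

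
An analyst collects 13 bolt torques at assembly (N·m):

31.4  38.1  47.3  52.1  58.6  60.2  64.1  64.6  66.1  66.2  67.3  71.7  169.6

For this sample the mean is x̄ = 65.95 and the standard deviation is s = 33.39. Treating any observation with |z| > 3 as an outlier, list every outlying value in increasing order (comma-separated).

169.6

Cutoffs at x̄ ± 3s: 65.95 ± 3·33.39 = [-34.22, 166.12].
169.6: z = 3.10, |z| > 3 → outlier.
Every other value lies within [-34.22, 166.12].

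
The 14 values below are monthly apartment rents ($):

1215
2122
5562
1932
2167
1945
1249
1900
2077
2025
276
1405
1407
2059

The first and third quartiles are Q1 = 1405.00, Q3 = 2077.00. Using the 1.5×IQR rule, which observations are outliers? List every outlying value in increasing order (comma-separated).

276, 5562

IQR = Q3 − Q1 = 2077.00 − 1405.00 = 672.00.
Lower fence = Q1 − 1.5·IQR = 1405.00 − 1008.00 = 397.00.
Upper fence = Q3 + 1.5·IQR = 2077.00 + 1008.00 = 3085.00.
276 < 397.00 → outlier.
5562 > 3085.00 → outlier.
All remaining values lie within [397.00, 3085.00].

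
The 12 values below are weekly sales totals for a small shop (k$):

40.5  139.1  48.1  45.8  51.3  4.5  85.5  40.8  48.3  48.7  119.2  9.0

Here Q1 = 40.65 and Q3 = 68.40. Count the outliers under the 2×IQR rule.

1

IQR = 27.75; fences at 40.65 − 55.50 = -14.85 and 68.40 + 55.50 = 123.90.
Outside the cutoffs: 139.1.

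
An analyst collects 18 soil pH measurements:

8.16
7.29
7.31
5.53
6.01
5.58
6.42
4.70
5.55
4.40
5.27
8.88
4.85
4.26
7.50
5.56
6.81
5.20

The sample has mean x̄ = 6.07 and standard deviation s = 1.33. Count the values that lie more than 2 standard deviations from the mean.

Cutoffs: x̄ ± 2s = [3.41, 8.73].
Outside the cutoffs: 8.88.

1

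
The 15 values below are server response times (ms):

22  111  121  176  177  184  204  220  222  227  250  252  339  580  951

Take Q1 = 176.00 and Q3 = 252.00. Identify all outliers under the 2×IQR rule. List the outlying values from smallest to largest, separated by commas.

22, 580, 951

IQR = Q3 − Q1 = 252.00 − 176.00 = 76.00.
Lower fence = Q1 − 2·IQR = 176.00 − 152.00 = 24.00.
Upper fence = Q3 + 2·IQR = 252.00 + 152.00 = 404.00.
22 < 24.00 → outlier.
580 > 404.00 → outlier.
951 > 404.00 → outlier.
All remaining values lie within [24.00, 404.00].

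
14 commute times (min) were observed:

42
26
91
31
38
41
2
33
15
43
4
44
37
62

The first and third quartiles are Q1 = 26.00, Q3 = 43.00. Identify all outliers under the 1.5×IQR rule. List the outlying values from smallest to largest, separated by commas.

IQR = Q3 − Q1 = 43.00 − 26.00 = 17.00.
Lower fence = Q1 − 1.5·IQR = 26.00 − 25.50 = 0.50.
Upper fence = Q3 + 1.5·IQR = 43.00 + 25.50 = 68.50.
91 > 68.50 → outlier.
All remaining values lie within [0.50, 68.50].

91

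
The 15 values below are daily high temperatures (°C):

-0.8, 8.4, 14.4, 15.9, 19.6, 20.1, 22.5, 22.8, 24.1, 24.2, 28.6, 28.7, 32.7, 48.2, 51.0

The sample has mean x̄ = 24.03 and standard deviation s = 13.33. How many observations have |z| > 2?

1

Cutoffs: x̄ ± 2s = [-2.63, 50.69].
Outside the cutoffs: 51.0.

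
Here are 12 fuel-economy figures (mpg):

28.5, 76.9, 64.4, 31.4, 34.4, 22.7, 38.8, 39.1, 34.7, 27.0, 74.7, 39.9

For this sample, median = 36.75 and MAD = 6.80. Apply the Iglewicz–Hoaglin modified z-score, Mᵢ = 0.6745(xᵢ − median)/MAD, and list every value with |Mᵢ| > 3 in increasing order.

|Mᵢ| > 3 ⇔ |xᵢ − 36.75| > 3·6.80/0.6745 = 30.24.
So outliers lie outside [6.51, 66.99].
74.7: M = 3.76 → outlier.
76.9: M = 3.98 → outlier.

74.7, 76.9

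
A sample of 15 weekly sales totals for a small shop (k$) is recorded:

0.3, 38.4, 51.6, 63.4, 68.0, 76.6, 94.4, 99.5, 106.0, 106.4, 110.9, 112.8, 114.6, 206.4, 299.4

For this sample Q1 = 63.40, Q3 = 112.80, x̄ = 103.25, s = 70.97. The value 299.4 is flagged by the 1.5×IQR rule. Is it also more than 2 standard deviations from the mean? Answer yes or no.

z = (299.4 − 103.25) / 70.97 = 2.76.
|z| = 2.76 > 2.

yes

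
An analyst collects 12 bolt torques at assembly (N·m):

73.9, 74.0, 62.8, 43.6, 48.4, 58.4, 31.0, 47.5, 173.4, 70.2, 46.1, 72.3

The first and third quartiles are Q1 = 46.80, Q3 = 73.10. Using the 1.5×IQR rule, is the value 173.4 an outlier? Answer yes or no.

yes

IQR = Q3 − Q1 = 73.10 − 46.80 = 26.30.
Lower fence = Q1 − 1.5·IQR = 46.80 − 39.45 = 7.35.
Upper fence = Q3 + 1.5·IQR = 73.10 + 39.45 = 112.55.
173.4 lies above the upper fence.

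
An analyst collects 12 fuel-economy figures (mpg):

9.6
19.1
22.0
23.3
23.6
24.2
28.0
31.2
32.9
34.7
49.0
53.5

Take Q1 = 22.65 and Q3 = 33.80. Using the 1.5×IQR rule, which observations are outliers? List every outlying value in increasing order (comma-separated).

53.5

IQR = Q3 − Q1 = 33.80 − 22.65 = 11.15.
Lower fence = Q1 − 1.5·IQR = 22.65 − 16.725 = 5.925.
Upper fence = Q3 + 1.5·IQR = 33.80 + 16.725 = 50.525.
53.5 > 50.525 → outlier.
All remaining values lie within [5.925, 50.525].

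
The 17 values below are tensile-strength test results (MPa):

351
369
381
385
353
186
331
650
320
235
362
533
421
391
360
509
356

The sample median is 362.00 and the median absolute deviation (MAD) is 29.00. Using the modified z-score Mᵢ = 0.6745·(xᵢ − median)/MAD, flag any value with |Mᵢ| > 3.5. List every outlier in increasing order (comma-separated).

186, 533, 650

|Mᵢ| > 3.5 ⇔ |xᵢ − 362.00| > 3.5·29.00/0.6745 = 150.48.
So outliers lie outside [211.52, 512.48].
186: M = -4.09 → outlier.
533: M = 3.98 → outlier.
650: M = 6.70 → outlier.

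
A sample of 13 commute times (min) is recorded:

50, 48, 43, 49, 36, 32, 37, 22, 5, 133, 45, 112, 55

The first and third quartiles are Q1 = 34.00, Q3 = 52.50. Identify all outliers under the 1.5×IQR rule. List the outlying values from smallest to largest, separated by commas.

5, 112, 133

IQR = Q3 − Q1 = 52.50 − 34.00 = 18.50.
Lower fence = Q1 − 1.5·IQR = 34.00 − 27.75 = 6.25.
Upper fence = Q3 + 1.5·IQR = 52.50 + 27.75 = 80.25.
5 < 6.25 → outlier.
112 > 80.25 → outlier.
133 > 80.25 → outlier.
All remaining values lie within [6.25, 80.25].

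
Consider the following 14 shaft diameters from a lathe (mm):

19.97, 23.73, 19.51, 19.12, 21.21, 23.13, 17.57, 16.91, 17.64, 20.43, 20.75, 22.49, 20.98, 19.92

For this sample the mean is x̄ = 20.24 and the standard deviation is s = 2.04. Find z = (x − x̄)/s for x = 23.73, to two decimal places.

z = (23.73 − 20.24) / 2.04 = 1.71.

1.71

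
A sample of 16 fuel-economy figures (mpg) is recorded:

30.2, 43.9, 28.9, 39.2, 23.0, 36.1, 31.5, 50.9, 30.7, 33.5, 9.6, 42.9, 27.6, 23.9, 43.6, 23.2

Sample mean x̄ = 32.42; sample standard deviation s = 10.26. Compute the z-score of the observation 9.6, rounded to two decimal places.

-2.22

z = (9.6 − 32.42) / 10.26 = -2.22.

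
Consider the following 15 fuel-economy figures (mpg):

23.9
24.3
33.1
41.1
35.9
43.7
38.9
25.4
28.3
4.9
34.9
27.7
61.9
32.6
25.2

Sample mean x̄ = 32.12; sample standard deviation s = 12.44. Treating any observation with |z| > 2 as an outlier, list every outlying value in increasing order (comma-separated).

4.9, 61.9

Cutoffs at x̄ ± 2s: 32.12 ± 2·12.44 = [7.24, 57.00].
4.9: z = -2.19, |z| > 2 → outlier.
61.9: z = 2.39, |z| > 2 → outlier.
Every other value lies within [7.24, 57.00].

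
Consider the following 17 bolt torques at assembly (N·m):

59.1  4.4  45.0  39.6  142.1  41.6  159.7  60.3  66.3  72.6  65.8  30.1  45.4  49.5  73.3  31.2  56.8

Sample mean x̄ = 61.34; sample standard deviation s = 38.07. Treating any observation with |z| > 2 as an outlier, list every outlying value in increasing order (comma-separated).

142.1, 159.7

Cutoffs at x̄ ± 2s: 61.34 ± 2·38.07 = [-14.80, 137.48].
142.1: z = 2.12, |z| > 2 → outlier.
159.7: z = 2.58, |z| > 2 → outlier.
Every other value lies within [-14.80, 137.48].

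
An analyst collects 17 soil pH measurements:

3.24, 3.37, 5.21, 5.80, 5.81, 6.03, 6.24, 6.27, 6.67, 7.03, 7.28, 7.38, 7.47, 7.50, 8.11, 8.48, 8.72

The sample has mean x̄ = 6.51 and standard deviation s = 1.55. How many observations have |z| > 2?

2

Cutoffs: x̄ ± 2s = [3.41, 9.61].
Outside the cutoffs: 3.24, 3.37.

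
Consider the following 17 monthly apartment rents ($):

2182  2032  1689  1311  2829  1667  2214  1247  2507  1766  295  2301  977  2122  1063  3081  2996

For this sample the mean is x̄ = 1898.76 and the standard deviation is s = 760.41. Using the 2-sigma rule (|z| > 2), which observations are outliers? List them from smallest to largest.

Cutoffs at x̄ ± 2s: 1898.76 ± 2·760.41 = [377.94, 3419.58].
295: z = -2.11, |z| > 2 → outlier.
Every other value lies within [377.94, 3419.58].

295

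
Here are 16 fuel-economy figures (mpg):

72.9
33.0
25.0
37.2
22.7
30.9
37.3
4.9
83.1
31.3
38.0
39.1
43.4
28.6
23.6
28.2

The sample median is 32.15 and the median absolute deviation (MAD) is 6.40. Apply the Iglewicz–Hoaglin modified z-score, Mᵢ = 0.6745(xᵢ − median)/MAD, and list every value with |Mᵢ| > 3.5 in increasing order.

72.9, 83.1

|Mᵢ| > 3.5 ⇔ |xᵢ − 32.15| > 3.5·6.40/0.6745 = 33.21.
So outliers lie outside [-1.06, 65.36].
72.9: M = 4.29 → outlier.
83.1: M = 5.37 → outlier.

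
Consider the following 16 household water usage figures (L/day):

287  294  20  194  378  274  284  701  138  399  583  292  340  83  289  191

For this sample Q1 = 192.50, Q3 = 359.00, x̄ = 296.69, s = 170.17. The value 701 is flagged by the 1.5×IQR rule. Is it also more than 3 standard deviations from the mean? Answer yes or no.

no

z = (701 − 296.69) / 170.17 = 2.38.
|z| = 2.38 ≤ 3.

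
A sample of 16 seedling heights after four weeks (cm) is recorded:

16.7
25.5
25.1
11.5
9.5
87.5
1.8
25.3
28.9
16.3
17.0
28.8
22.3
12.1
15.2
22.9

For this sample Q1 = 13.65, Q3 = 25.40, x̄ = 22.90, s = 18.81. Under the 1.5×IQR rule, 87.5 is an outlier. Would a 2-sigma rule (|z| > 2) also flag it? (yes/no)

yes

z = (87.5 − 22.90) / 18.81 = 3.43.
|z| = 3.43 > 2.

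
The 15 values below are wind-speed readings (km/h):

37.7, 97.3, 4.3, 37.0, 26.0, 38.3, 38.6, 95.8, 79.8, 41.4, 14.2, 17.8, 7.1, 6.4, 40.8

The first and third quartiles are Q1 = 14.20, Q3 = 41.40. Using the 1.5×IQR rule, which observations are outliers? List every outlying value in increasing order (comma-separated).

95.8, 97.3

IQR = Q3 − Q1 = 41.40 − 14.20 = 27.20.
Lower fence = Q1 − 1.5·IQR = 14.20 − 40.80 = -26.60.
Upper fence = Q3 + 1.5·IQR = 41.40 + 40.80 = 82.20.
95.8 > 82.20 → outlier.
97.3 > 82.20 → outlier.
All remaining values lie within [-26.60, 82.20].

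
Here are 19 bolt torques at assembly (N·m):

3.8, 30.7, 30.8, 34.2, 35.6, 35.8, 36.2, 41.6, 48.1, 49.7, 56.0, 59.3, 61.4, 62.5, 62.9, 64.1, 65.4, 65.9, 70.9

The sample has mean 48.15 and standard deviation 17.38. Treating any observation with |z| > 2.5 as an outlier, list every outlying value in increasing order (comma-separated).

Cutoffs at x̄ ± 2.5s: 48.15 ± 2.5·17.38 = [4.70, 91.60].
3.8: z = -2.55, |z| > 2.5 → outlier.
Every other value lies within [4.70, 91.60].

3.8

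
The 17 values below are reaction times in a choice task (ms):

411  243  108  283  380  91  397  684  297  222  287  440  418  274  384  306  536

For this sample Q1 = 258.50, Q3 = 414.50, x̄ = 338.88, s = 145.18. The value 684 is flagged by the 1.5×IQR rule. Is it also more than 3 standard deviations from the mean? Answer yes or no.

no

z = (684 − 338.88) / 145.18 = 2.38.
|z| = 2.38 ≤ 3.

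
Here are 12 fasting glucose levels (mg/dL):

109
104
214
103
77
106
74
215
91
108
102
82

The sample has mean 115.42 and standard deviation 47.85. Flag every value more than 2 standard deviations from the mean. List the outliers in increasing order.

214, 215

Cutoffs at x̄ ± 2s: 115.42 ± 2·47.85 = [19.72, 211.12].
214: z = 2.06, |z| > 2 → outlier.
215: z = 2.08, |z| > 2 → outlier.
Every other value lies within [19.72, 211.12].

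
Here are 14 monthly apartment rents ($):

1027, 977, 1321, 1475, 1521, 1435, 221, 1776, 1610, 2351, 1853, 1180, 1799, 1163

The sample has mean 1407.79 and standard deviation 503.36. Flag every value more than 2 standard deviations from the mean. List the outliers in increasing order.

Cutoffs at x̄ ± 2s: 1407.79 ± 2·503.36 = [401.07, 2414.51].
221: z = -2.36, |z| > 2 → outlier.
Every other value lies within [401.07, 2414.51].

221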